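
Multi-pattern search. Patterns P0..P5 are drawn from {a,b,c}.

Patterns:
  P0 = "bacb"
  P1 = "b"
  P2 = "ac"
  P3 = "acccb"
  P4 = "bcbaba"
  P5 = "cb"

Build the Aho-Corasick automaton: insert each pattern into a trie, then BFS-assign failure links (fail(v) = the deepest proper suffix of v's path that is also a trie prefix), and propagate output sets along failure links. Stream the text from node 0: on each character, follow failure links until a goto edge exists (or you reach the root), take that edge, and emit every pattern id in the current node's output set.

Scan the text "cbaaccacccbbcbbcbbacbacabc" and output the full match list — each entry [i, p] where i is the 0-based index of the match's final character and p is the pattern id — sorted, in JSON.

Construct AC machine:
Trie nodes:
  0='ε' goto a→5 b→1 c→15
  1='b' goto a→2 c→10  [P1 ends]
  2='ba' goto c→3
  3='bac' goto b→4
  4='bacb' goto ·  [P0 ends]
  5='a' goto c→6
  6='ac' goto c→7  [P2 ends]
  7='acc' goto c→8
  8='accc' goto b→9
  9='acccb' goto ·  [P3 ends]
  10='bc' goto b→11
  11='bcb' goto a→12
  12='bcba' goto b→13
  13='bcbab' goto a→14
  14='bcbaba' goto ·  [P4 ends]
  15='c' goto b→16
  16='cb' goto ·  [P5 ends]

Failure links (BFS by depth):
  fail(1) 'b': from fail(0)=0 chase 'b': 0 ⇒ 0;  out={1}∪out(0)={1}
  fail(5) 'a': from fail(0)=0 chase 'a': 0 ⇒ 0;  out=∅∪out(0)=∅
  fail(15) 'c': from fail(0)=0 chase 'c': 0 ⇒ 0;  out=∅∪out(0)=∅
  fail(2) 'ba': from fail(1)=0 chase 'a': 0 ⇒ 5;  out=∅∪out(5)=∅
  fail(6) 'ac': from fail(5)=0 chase 'c': 0 ⇒ 15;  out={2}∪out(15)={2}
  fail(10) 'bc': from fail(1)=0 chase 'c': 0 ⇒ 15;  out=∅∪out(15)=∅
  fail(16) 'cb': from fail(15)=0 chase 'b': 0 ⇒ 1;  out={5}∪out(1)={1,5}
  fail(3) 'bac': from fail(2)=5 chase 'c': 5 ⇒ 6;  out=∅∪out(6)={2}
  fail(7) 'acc': from fail(6)=15 chase 'c': 15→0 ⇒ 15;  out=∅∪out(15)=∅
  fail(11) 'bcb': from fail(10)=15 chase 'b': 15 ⇒ 16;  out=∅∪out(16)={1,5}
  fail(4) 'bacb': from fail(3)=6 chase 'b': 6→15 ⇒ 16;  out={0}∪out(16)={0,1,5}
  fail(8) 'accc': from fail(7)=15 chase 'c': 15→0 ⇒ 15;  out=∅∪out(15)=∅
  fail(12) 'bcba': from fail(11)=16 chase 'a': 16→1 ⇒ 2;  out=∅∪out(2)=∅
  fail(9) 'acccb': from fail(8)=15 chase 'b': 15 ⇒ 16;  out={3}∪out(16)={1,3,5}
  fail(13) 'bcbab': from fail(12)=2 chase 'b': 2→5→0 ⇒ 1;  out=∅∪out(1)={1}
  fail(14) 'bcbaba': from fail(13)=1 chase 'a': 1 ⇒ 2;  out={4}∪out(2)={4}

Run:
[0] read 'c'  n0⇒n15
[1] read 'b'  n15⇒n16  emit P1@[1:1],P5@[0:1]
[2] read 'a'  n16⇒n2 (via fail)
[3] read 'a'  n2⇒n5 (via fail)
[4] read 'c'  n5⇒n6  emit P2@[3:4]
[5] read 'c'  n6⇒n7
[6] read 'a'  n7⇒n5 (via fail)
[7] read 'c'  n5⇒n6  emit P2@[6:7]
[8] read 'c'  n6⇒n7
[9] read 'c'  n7⇒n8
[10] read 'b'  n8⇒n9  emit P1@[10:10],P3@[6:10],P5@[9:10]
[11] read 'b'  n9⇒n1 (via fail)  emit P1@[11:11]
[12] read 'c'  n1⇒n10
[13] read 'b'  n10⇒n11  emit P1@[13:13],P5@[12:13]
[14] read 'b'  n11⇒n1 (via fail)  emit P1@[14:14]
[15] read 'c'  n1⇒n10
[16] read 'b'  n10⇒n11  emit P1@[16:16],P5@[15:16]
[17] read 'b'  n11⇒n1 (via fail)  emit P1@[17:17]
[18] read 'a'  n1⇒n2
[19] read 'c'  n2⇒n3  emit P2@[18:19]
[20] read 'b'  n3⇒n4  emit P0@[17:20],P1@[20:20],P5@[19:20]
[21] read 'a'  n4⇒n2 (via fail)
[22] read 'c'  n2⇒n3  emit P2@[21:22]
[23] read 'a'  n3⇒n5 (via fail)
[24] read 'b'  n5⇒n1 (via fail)  emit P1@[24:24]
[25] read 'c'  n1⇒n10

All matches (sorted): [[1,1],[1,5],[4,2],[7,2],[10,1],[10,3],[10,5],[11,1],[13,1],[13,5],[14,1],[16,1],[16,5],[17,1],[19,2],[20,0],[20,1],[20,5],[22,2],[24,1]]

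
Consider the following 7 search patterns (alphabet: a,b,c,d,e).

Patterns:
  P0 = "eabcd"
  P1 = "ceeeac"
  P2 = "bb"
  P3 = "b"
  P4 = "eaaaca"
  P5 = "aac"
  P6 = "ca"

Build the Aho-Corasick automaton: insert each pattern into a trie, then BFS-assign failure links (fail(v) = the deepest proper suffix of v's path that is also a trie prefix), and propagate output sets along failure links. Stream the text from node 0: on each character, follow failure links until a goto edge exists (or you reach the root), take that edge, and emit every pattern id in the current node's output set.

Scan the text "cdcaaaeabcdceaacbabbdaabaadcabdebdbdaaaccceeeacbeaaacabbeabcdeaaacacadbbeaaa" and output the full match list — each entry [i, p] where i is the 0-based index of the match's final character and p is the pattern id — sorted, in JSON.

Build:
Trie nodes:
  n0 'ε': a→18 b→12 c→6 e→1
  n1 'e': a→2
  n2 'ea': a→14 b→3
  n3 'eab': c→4
  n4 'eabc': d→5
  n5 'eabcd': ·  [P0 ends]
  n6 'c': a→21 e→7
  n7 'ce': e→8
  n8 'cee': e→9
  n9 'ceee': a→10
  n10 'ceeea': c→11
  n11 'ceeeac': ·  [P1 ends]
  n12 'b': b→13  [P3 ends]
  n13 'bb': ·  [P2 ends]
  n14 'eaa': a→15
  n15 'eaaa': c→16
  n16 'eaaac': a→17
  n17 'eaaaca': ·  [P4 ends]
  n18 'a': a→19
  n19 'aa': c→20
  n20 'aac': ·  [P5 ends]
  n21 'ca': ·  [P6 ends]

BFS fail/out derivation:
  fail(1) 'e': from fail(0)=0 chase 'e': 0 ⇒ 0;  out=∅∪out(0)=∅
  fail(6) 'c': from fail(0)=0 chase 'c': 0 ⇒ 0;  out=∅∪out(0)=∅
  fail(12) 'b': from fail(0)=0 chase 'b': 0 ⇒ 0;  out={3}∪out(0)={3}
  fail(18) 'a': from fail(0)=0 chase 'a': 0 ⇒ 0;  out=∅∪out(0)=∅
  fail(2) 'ea': from fail(1)=0 chase 'a': 0 ⇒ 18;  out=∅∪out(18)=∅
  fail(7) 'ce': from fail(6)=0 chase 'e': 0 ⇒ 1;  out=∅∪out(1)=∅
  fail(13) 'bb': from fail(12)=0 chase 'b': 0 ⇒ 12;  out={2}∪out(12)={2,3}
  fail(19) 'aa': from fail(18)=0 chase 'a': 0 ⇒ 18;  out=∅∪out(18)=∅
  fail(21) 'ca': from fail(6)=0 chase 'a': 0 ⇒ 18;  out={6}∪out(18)={6}
  fail(3) 'eab': from fail(2)=18 chase 'b': 18→0 ⇒ 12;  out=∅∪out(12)={3}
  fail(8) 'cee': from fail(7)=1 chase 'e': 1→0 ⇒ 1;  out=∅∪out(1)=∅
  fail(14) 'eaa': from fail(2)=18 chase 'a': 18 ⇒ 19;  out=∅∪out(19)=∅
  fail(20) 'aac': from fail(19)=18 chase 'c': 18→0 ⇒ 6;  out={5}∪out(6)={5}
  fail(4) 'eabc': from fail(3)=12 chase 'c': 12→0 ⇒ 6;  out=∅∪out(6)=∅
  fail(9) 'ceee': from fail(8)=1 chase 'e': 1→0 ⇒ 1;  out=∅∪out(1)=∅
  fail(15) 'eaaa': from fail(14)=19 chase 'a': 19→18 ⇒ 19;  out=∅∪out(19)=∅
  fail(5) 'eabcd': from fail(4)=6 chase 'd': 6→0 ⇒ 0;  out={0}∪out(0)={0}
  fail(10) 'ceeea': from fail(9)=1 chase 'a': 1 ⇒ 2;  out=∅∪out(2)=∅
  fail(16) 'eaaac': from fail(15)=19 chase 'c': 19 ⇒ 20;  out=∅∪out(20)={5}
  fail(11) 'ceeeac': from fail(10)=2 chase 'c': 2→18→0 ⇒ 6;  out={1}∪out(6)={1}
  fail(17) 'eaaaca': from fail(16)=20 chase 'a': 20→6 ⇒ 21;  out={4}∪out(21)={4,6}

Text stream:
[0] read 'c'  n0⇒n6
[1] read 'd'  n6⇒n0 (fail-walked)
[2] read 'c'  n0⇒n6
[3] read 'a'  n6⇒n21  ** P6@[2:3]
[4] read 'a'  n21⇒n19 (fail-walked)
[5] read 'a'  n19⇒n19 (fail-walked)
[6] read 'e'  n19⇒n1 (fail-walked)
[7] read 'a'  n1⇒n2
[8] read 'b'  n2⇒n3  ** P3@[8:8]
[9] read 'c'  n3⇒n4
[10] read 'd'  n4⇒n5  ** P0@[6:10]
[11] read 'c'  n5⇒n6 (fail-walked)
[12] read 'e'  n6⇒n7
[13] read 'a'  n7⇒n2 (fail-walked)
[14] read 'a'  n2⇒n14
[15] read 'c'  n14⇒n20 (fail-walked)  ** P5@[13:15]
[16] read 'b'  n20⇒n12 (fail-walked)  ** P3@[16:16]
[17] read 'a'  n12⇒n18 (fail-walked)
[18] read 'b'  n18⇒n12 (fail-walked)  ** P3@[18:18]
[19] read 'b'  n12⇒n13  ** P2@[18:19],P3@[19:19]
[20] read 'd'  n13⇒n0 (fail-walked)
[21] read 'a'  n0⇒n18
[22] read 'a'  n18⇒n19
[23] read 'b'  n19⇒n12 (fail-walked)  ** P3@[23:23]
[24] read 'a'  n12⇒n18 (fail-walked)
[25] read 'a'  n18⇒n19
[26] read 'd'  n19⇒n0 (fail-walked)
[27] read 'c'  n0⇒n6
[28] read 'a'  n6⇒n21  ** P6@[27:28]
[29] read 'b'  n21⇒n12 (fail-walked)  ** P3@[29:29]
[30] read 'd'  n12⇒n0 (fail-walked)
[31] read 'e'  n0⇒n1
[32] read 'b'  n1⇒n12 (fail-walked)  ** P3@[32:32]
[33] read 'd'  n12⇒n0 (fail-walked)
[34] read 'b'  n0⇒n12  ** P3@[34:34]
[35] read 'd'  n12⇒n0 (fail-walked)
[36] read 'a'  n0⇒n18
[37] read 'a'  n18⇒n19
[38] read 'a'  n19⇒n19 (fail-walked)
[39] read 'c'  n19⇒n20  ** P5@[37:39]
[40] read 'c'  n20⇒n6 (fail-walked)
[41] read 'c'  n6⇒n6 (fail-walked)
[42] read 'e'  n6⇒n7
[43] read 'e'  n7⇒n8
[44] read 'e'  n8⇒n9
[45] read 'a'  n9⇒n10
[46] read 'c'  n10⇒n11  ** P1@[41:46]
[47] read 'b'  n11⇒n12 (fail-walked)  ** P3@[47:47]
[48] read 'e'  n12⇒n1 (fail-walked)
[49] read 'a'  n1⇒n2
[50] read 'a'  n2⇒n14
[51] read 'a'  n14⇒n15
[52] read 'c'  n15⇒n16  ** P5@[50:52]
[53] read 'a'  n16⇒n17  ** P4@[48:53],P6@[52:53]
[54] read 'b'  n17⇒n12 (fail-walked)  ** P3@[54:54]
[55] read 'b'  n12⇒n13  ** P2@[54:55],P3@[55:55]
[56] read 'e'  n13⇒n1 (fail-walked)
[57] read 'a'  n1⇒n2
[58] read 'b'  n2⇒n3  ** P3@[58:58]
[59] read 'c'  n3⇒n4
[60] read 'd'  n4⇒n5  ** P0@[56:60]
[61] read 'e'  n5⇒n1 (fail-walked)
[62] read 'a'  n1⇒n2
[63] read 'a'  n2⇒n14
[64] read 'a'  n14⇒n15
[65] read 'c'  n15⇒n16  ** P5@[63:65]
[66] read 'a'  n16⇒n17  ** P4@[61:66],P6@[65:66]
[67] read 'c'  n17⇒n6 (fail-walked)
[68] read 'a'  n6⇒n21  ** P6@[67:68]
[69] read 'd'  n21⇒n0 (fail-walked)
[70] read 'b'  n0⇒n12  ** P3@[70:70]
[71] read 'b'  n12⇒n13  ** P2@[70:71],P3@[71:71]
[72] read 'e'  n13⇒n1 (fail-walked)
[73] read 'a'  n1⇒n2
[74] read 'a'  n2⇒n14
[75] read 'a'  n14⇒n15

Result: [[3,6],[8,3],[10,0],[15,5],[16,3],[18,3],[19,2],[19,3],[23,3],[28,6],[29,3],[32,3],[34,3],[39,5],[46,1],[47,3],[52,5],[53,4],[53,6],[54,3],[55,2],[55,3],[58,3],[60,0],[65,5],[66,4],[66,6],[68,6],[70,3],[71,2],[71,3]]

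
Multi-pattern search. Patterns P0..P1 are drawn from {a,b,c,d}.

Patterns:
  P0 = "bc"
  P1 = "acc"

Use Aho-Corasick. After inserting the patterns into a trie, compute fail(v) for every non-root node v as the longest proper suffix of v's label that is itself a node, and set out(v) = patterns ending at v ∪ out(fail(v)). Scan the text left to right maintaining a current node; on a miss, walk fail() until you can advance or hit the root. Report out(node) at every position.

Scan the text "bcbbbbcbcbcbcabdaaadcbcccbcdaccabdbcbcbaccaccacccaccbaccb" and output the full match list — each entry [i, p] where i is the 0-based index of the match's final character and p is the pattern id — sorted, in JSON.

Build automaton:
Trie (insert patterns):
  0='ε' goto a→3 b→1
  1='b' goto c→2
  2='bc' goto ·  [P0 ends]
  3='a' goto c→4
  4='ac' goto c→5
  5='acc' goto ·  [P1 ends]

BFS fail/out derivation:
  n1('b'): parent n0 fail=0; on 'b' 0 → fail=0;  out ∅∪∅=∅
  n3('a'): parent n0 fail=0; on 'a' 0 → fail=0;  out ∅∪∅=∅
  n2('bc'): parent n1 fail=0; on 'c' 0 → fail=0;  out {0}∪∅={0}
  n4('ac'): parent n3 fail=0; on 'c' 0 → fail=0;  out ∅∪∅=∅
  n5('acc'): parent n4 fail=0; on 'c' 0 → fail=0;  out {1}∪∅={1}

Scan:
pos 0 'b': at 1
pos 1 'c': at 2  ** P0@[0:1]
pos 2 'b': at 1 (fail-walked)
pos 3 'b': at 1 (fail-walked)
pos 4 'b': at 1 (fail-walked)
pos 5 'b': at 1 (fail-walked)
pos 6 'c': at 2  ** P0@[5:6]
pos 7 'b': at 1 (fail-walked)
pos 8 'c': at 2  ** P0@[7:8]
pos 9 'b': at 1 (fail-walked)
pos 10 'c': at 2  ** P0@[9:10]
pos 11 'b': at 1 (fail-walked)
pos 12 'c': at 2  ** P0@[11:12]
pos 13 'a': at 3 (fail-walked)
pos 14 'b': at 1 (fail-walked)
pos 15 'd': at 0 (fail-walked)
pos 16 'a': at 3
pos 17 'a': at 3 (fail-walked)
pos 18 'a': at 3 (fail-walked)
pos 19 'd': at 0 (fail-walked)
pos 20 'c': at 0
pos 21 'b': at 1
pos 22 'c': at 2  ** P0@[21:22]
pos 23 'c': at 0 (fail-walked)
pos 24 'c': at 0
pos 25 'b': at 1
pos 26 'c': at 2  ** P0@[25:26]
pos 27 'd': at 0 (fail-walked)
pos 28 'a': at 3
pos 29 'c': at 4
pos 30 'c': at 5  ** P1@[28:30]
pos 31 'a': at 3 (fail-walked)
pos 32 'b': at 1 (fail-walked)
pos 33 'd': at 0 (fail-walked)
pos 34 'b': at 1
pos 35 'c': at 2  ** P0@[34:35]
pos 36 'b': at 1 (fail-walked)
pos 37 'c': at 2  ** P0@[36:37]
pos 38 'b': at 1 (fail-walked)
pos 39 'a': at 3 (fail-walked)
pos 40 'c': at 4
pos 41 'c': at 5  ** P1@[39:41]
pos 42 'a': at 3 (fail-walked)
pos 43 'c': at 4
pos 44 'c': at 5  ** P1@[42:44]
pos 45 'a': at 3 (fail-walked)
pos 46 'c': at 4
pos 47 'c': at 5  ** P1@[45:47]
pos 48 'c': at 0 (fail-walked)
pos 49 'a': at 3
pos 50 'c': at 4
pos 51 'c': at 5  ** P1@[49:51]
pos 52 'b': at 1 (fail-walked)
pos 53 'a': at 3 (fail-walked)
pos 54 'c': at 4
pos 55 'c': at 5  ** P1@[53:55]
pos 56 'b': at 1 (fail-walked)

All matches (sorted): [[1,0],[6,0],[8,0],[10,0],[12,0],[22,0],[26,0],[30,1],[35,0],[37,0],[41,1],[44,1],[47,1],[51,1],[55,1]]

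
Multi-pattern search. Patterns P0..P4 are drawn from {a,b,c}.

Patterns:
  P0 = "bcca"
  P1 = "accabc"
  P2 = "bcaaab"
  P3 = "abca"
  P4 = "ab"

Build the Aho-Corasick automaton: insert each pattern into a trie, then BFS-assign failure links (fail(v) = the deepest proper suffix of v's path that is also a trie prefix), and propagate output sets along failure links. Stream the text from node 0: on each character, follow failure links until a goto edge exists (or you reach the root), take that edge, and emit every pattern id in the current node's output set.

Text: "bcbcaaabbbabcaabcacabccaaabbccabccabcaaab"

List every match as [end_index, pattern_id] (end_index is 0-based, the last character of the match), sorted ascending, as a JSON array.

Build automaton:
Trie (insert patterns):
  0='ε' goto a→5 b→1
  1='b' goto c→2
  2='bc' goto a→11 c→3
  3='bcc' goto a→4
  4='bcca' goto ·  ←P0
  5='a' goto b→15 c→6
  6='ac' goto c→7
  7='acc' goto a→8
  8='acca' goto b→9
  9='accab' goto c→10
  10='accabc' goto ·  ←P1
  11='bca' goto a→12
  12='bcaa' goto a→13
  13='bcaaa' goto b→14
  14='bcaaab' goto ·  ←P2
  15='ab' goto c→16  ←P4
  16='abc' goto a→17
  17='abca' goto ·  ←P3

BFS fail/out derivation:
  fail(1) 'b': from fail(0)=0 chase 'b': 0 ⇒ 0;  out=∅∪out(0)=∅
  fail(5) 'a': from fail(0)=0 chase 'a': 0 ⇒ 0;  out=∅∪out(0)=∅
  fail(2) 'bc': from fail(1)=0 chase 'c': 0 ⇒ 0;  out=∅∪out(0)=∅
  fail(6) 'ac': from fail(5)=0 chase 'c': 0 ⇒ 0;  out=∅∪out(0)=∅
  fail(15) 'ab': from fail(5)=0 chase 'b': 0 ⇒ 1;  out={4}∪out(1)={4}
  fail(3) 'bcc': from fail(2)=0 chase 'c': 0 ⇒ 0;  out=∅∪out(0)=∅
  fail(7) 'acc': from fail(6)=0 chase 'c': 0 ⇒ 0;  out=∅∪out(0)=∅
  fail(11) 'bca': from fail(2)=0 chase 'a': 0 ⇒ 5;  out=∅∪out(5)=∅
  fail(16) 'abc': from fail(15)=1 chase 'c': 1 ⇒ 2;  out=∅∪out(2)=∅
  fail(4) 'bcca': from fail(3)=0 chase 'a': 0 ⇒ 5;  out={0}∪out(5)={0}
  fail(8) 'acca': from fail(7)=0 chase 'a': 0 ⇒ 5;  out=∅∪out(5)=∅
  fail(12) 'bcaa': from fail(11)=5 chase 'a': 5→0 ⇒ 5;  out=∅∪out(5)=∅
  fail(17) 'abca': from fail(16)=2 chase 'a': 2 ⇒ 11;  out={3}∪out(11)={3}
  fail(9) 'accab': from fail(8)=5 chase 'b': 5 ⇒ 15;  out=∅∪out(15)={4}
  fail(13) 'bcaaa': from fail(12)=5 chase 'a': 5→0 ⇒ 5;  out=∅∪out(5)=∅
  fail(10) 'accabc': from fail(9)=15 chase 'c': 15 ⇒ 16;  out={1}∪out(16)={1}
  fail(14) 'bcaaab': from fail(13)=5 chase 'b': 5 ⇒ 15;  out={2}∪out(15)={2,4}

Text stream:
[0] read 'b'  n0⇒n1
[1] read 'c'  n1⇒n2
[2] read 'b'  n2⇒n1 (fail-walked)
[3] read 'c'  n1⇒n2
[4] read 'a'  n2⇒n11
[5] read 'a'  n11⇒n12
[6] read 'a'  n12⇒n13
[7] read 'b'  n13⇒n14  → match P2@[2:7],P4@[6:7]
[8] read 'b'  n14⇒n1 (fail-walked)
[9] read 'b'  n1⇒n1 (fail-walked)
[10] read 'a'  n1⇒n5 (fail-walked)
[11] read 'b'  n5⇒n15  → match P4@[10:11]
[12] read 'c'  n15⇒n16
[13] read 'a'  n16⇒n17  → match P3@[10:13]
[14] read 'a'  n17⇒n12 (fail-walked)
[15] read 'b'  n12⇒n15 (fail-walked)  → match P4@[14:15]
[16] read 'c'  n15⇒n16
[17] read 'a'  n16⇒n17  → match P3@[14:17]
[18] read 'c'  n17⇒n6 (fail-walked)
[19] read 'a'  n6⇒n5 (fail-walked)
[20] read 'b'  n5⇒n15  → match P4@[19:20]
[21] read 'c'  n15⇒n16
[22] read 'c'  n16⇒n3 (fail-walked)
[23] read 'a'  n3⇒n4  → match P0@[20:23]
[24] read 'a'  n4⇒n5 (fail-walked)
[25] read 'a'  n5⇒n5 (fail-walked)
[26] read 'b'  n5⇒n15  → match P4@[25:26]
[27] read 'b'  n15⇒n1 (fail-walked)
[28] read 'c'  n1⇒n2
[29] read 'c'  n2⇒n3
[30] read 'a'  n3⇒n4  → match P0@[27:30]
[31] read 'b'  n4⇒n15 (fail-walked)  → match P4@[30:31]
[32] read 'c'  n15⇒n16
[33] read 'c'  n16⇒n3 (fail-walked)
[34] read 'a'  n3⇒n4  → match P0@[31:34]
[35] read 'b'  n4⇒n15 (fail-walked)  → match P4@[34:35]
[36] read 'c'  n15⇒n16
[37] read 'a'  n16⇒n17  → match P3@[34:37]
[38] read 'a'  n17⇒n12 (fail-walked)
[39] read 'a'  n12⇒n13
[40] read 'b'  n13⇒n14  → match P2@[35:40],P4@[39:40]

Matches: [[7,2],[7,4],[11,4],[13,3],[15,4],[17,3],[20,4],[23,0],[26,4],[30,0],[31,4],[34,0],[35,4],[37,3],[40,2],[40,4]]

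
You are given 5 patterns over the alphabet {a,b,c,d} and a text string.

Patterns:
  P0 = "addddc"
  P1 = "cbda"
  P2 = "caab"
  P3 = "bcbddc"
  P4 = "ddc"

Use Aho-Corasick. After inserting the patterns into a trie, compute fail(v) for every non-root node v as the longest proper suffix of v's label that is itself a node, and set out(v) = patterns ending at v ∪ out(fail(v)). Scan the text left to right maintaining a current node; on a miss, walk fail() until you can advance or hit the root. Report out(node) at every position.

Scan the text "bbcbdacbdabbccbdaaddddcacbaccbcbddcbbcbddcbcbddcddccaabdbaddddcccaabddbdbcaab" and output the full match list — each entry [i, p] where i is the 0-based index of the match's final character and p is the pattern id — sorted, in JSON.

Construct AC machine:
Trie (insert patterns):
  n0 'ε': a→1 b→14 c→7 d→20
  n1 'a': d→2
  n2 'ad': d→3
  n3 'add': d→4
  n4 'addd': d→5
  n5 'adddd': c→6
  n6 'addddc': ·  [P0 ends]
  n7 'c': a→11 b→8
  n8 'cb': d→9
  n9 'cbd': a→10
  n10 'cbda': ·  [P1 ends]
  n11 'ca': a→12
  n12 'caa': b→13
  n13 'caab': ·  [P2 ends]
  n14 'b': c→15
  n15 'bc': b→16
  n16 'bcb': d→17
  n17 'bcbd': d→18
  n18 'bcbdd': c→19
  n19 'bcbddc': ·  [P3 ends]
  n20 'd': d→21
  n21 'dd': c→22
  n22 'ddc': ·  [P4 ends]

BFS fail/out derivation:
  n1('a'): parent n0 fail=0; on 'a' 0 → fail=0;  out ∅∪∅=∅
  n7('c'): parent n0 fail=0; on 'c' 0 → fail=0;  out ∅∪∅=∅
  n14('b'): parent n0 fail=0; on 'b' 0 → fail=0;  out ∅∪∅=∅
  n20('d'): parent n0 fail=0; on 'd' 0 → fail=0;  out ∅∪∅=∅
  n2('ad'): parent n1 fail=0; on 'd' 0 → fail=20;  out ∅∪∅=∅
  n8('cb'): parent n7 fail=0; on 'b' 0 → fail=14;  out ∅∪∅=∅
  n11('ca'): parent n7 fail=0; on 'a' 0 → fail=1;  out ∅∪∅=∅
  n15('bc'): parent n14 fail=0; on 'c' 0 → fail=7;  out ∅∪∅=∅
  n21('dd'): parent n20 fail=0; on 'd' 0 → fail=20;  out ∅∪∅=∅
  n3('add'): parent n2 fail=20; on 'd' 20 → fail=21;  out ∅∪∅=∅
  n9('cbd'): parent n8 fail=14; on 'd' 14→0 → fail=20;  out ∅∪∅=∅
  n12('caa'): parent n11 fail=1; on 'a' 1→0 → fail=1;  out ∅∪∅=∅
  n16('bcb'): parent n15 fail=7; on 'b' 7 → fail=8;  out ∅∪∅=∅
  n22('ddc'): parent n21 fail=20; on 'c' 20→0 → fail=7;  out {4}∪∅={4}
  n4('addd'): parent n3 fail=21; on 'd' 21→20 → fail=21;  out ∅∪∅=∅
  n10('cbda'): parent n9 fail=20; on 'a' 20→0 → fail=1;  out {1}∪∅={1}
  n13('caab'): parent n12 fail=1; on 'b' 1→0 → fail=14;  out {2}∪∅={2}
  n17('bcbd'): parent n16 fail=8; on 'd' 8 → fail=9;  out ∅∪∅=∅
  n5('adddd'): parent n4 fail=21; on 'd' 21→20 → fail=21;  out ∅∪∅=∅
  n18('bcbdd'): parent n17 fail=9; on 'd' 9→20 → fail=21;  out ∅∪∅=∅
  n6('addddc'): parent n5 fail=21; on 'c' 21 → fail=22;  out {0}∪{4}={0,4}
  n19('bcbddc'): parent n18 fail=21; on 'c' 21 → fail=22;  out {3}∪{4}={3,4}

Scan:
pos 0 'b': at 14
pos 1 'b': at 14 (fail-walked)
pos 2 'c': at 15
pos 3 'b': at 16
pos 4 'd': at 17
pos 5 'a': at 10 (fail-walked)  emit P1@[2:5]
pos 6 'c': at 7 (fail-walked)
pos 7 'b': at 8
pos 8 'd': at 9
pos 9 'a': at 10  emit P1@[6:9]
pos 10 'b': at 14 (fail-walked)
pos 11 'b': at 14 (fail-walked)
pos 12 'c': at 15
pos 13 'c': at 7 (fail-walked)
pos 14 'b': at 8
pos 15 'd': at 9
pos 16 'a': at 10  emit P1@[13:16]
pos 17 'a': at 1 (fail-walked)
pos 18 'd': at 2
pos 19 'd': at 3
pos 20 'd': at 4
pos 21 'd': at 5
pos 22 'c': at 6  emit P0@[17:22],P4@[20:22]
pos 23 'a': at 11 (fail-walked)
pos 24 'c': at 7 (fail-walked)
pos 25 'b': at 8
pos 26 'a': at 1 (fail-walked)
pos 27 'c': at 7 (fail-walked)
pos 28 'c': at 7 (fail-walked)
pos 29 'b': at 8
pos 30 'c': at 15 (fail-walked)
pos 31 'b': at 16
pos 32 'd': at 17
pos 33 'd': at 18
pos 34 'c': at 19  emit P3@[29:34],P4@[32:34]
pos 35 'b': at 8 (fail-walked)
pos 36 'b': at 14 (fail-walked)
pos 37 'c': at 15
pos 38 'b': at 16
pos 39 'd': at 17
pos 40 'd': at 18
pos 41 'c': at 19  emit P3@[36:41],P4@[39:41]
pos 42 'b': at 8 (fail-walked)
pos 43 'c': at 15 (fail-walked)
pos 44 'b': at 16
pos 45 'd': at 17
pos 46 'd': at 18
pos 47 'c': at 19  emit P3@[42:47],P4@[45:47]
pos 48 'd': at 20 (fail-walked)
pos 49 'd': at 21
pos 50 'c': at 22  emit P4@[48:50]
pos 51 'c': at 7 (fail-walked)
pos 52 'a': at 11
pos 53 'a': at 12
pos 54 'b': at 13  emit P2@[51:54]
pos 55 'd': at 20 (fail-walked)
pos 56 'b': at 14 (fail-walked)
pos 57 'a': at 1 (fail-walked)
pos 58 'd': at 2
pos 59 'd': at 3
pos 60 'd': at 4
pos 61 'd': at 5
pos 62 'c': at 6  emit P0@[57:62],P4@[60:62]
pos 63 'c': at 7 (fail-walked)
pos 64 'c': at 7 (fail-walked)
pos 65 'a': at 11
pos 66 'a': at 12
pos 67 'b': at 13  emit P2@[64:67]
pos 68 'd': at 20 (fail-walked)
pos 69 'd': at 21
pos 70 'b': at 14 (fail-walked)
pos 71 'd': at 20 (fail-walked)
pos 72 'b': at 14 (fail-walked)
pos 73 'c': at 15
pos 74 'a': at 11 (fail-walked)
pos 75 'a': at 12
pos 76 'b': at 13  emit P2@[73:76]

Result: [[5,1],[9,1],[16,1],[22,0],[22,4],[34,3],[34,4],[41,3],[41,4],[47,3],[47,4],[50,4],[54,2],[62,0],[62,4],[67,2],[76,2]]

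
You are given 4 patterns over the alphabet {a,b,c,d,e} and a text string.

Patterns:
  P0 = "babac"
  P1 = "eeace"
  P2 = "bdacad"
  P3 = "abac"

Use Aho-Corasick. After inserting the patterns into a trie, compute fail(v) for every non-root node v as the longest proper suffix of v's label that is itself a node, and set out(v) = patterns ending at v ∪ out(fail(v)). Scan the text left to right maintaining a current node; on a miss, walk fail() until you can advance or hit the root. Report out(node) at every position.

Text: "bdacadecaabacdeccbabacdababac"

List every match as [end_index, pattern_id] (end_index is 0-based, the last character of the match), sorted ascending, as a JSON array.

Construct AC machine:
Trie (insert patterns):
  0='ε' goto a→16 b→1 e→6
  1='b' goto a→2 d→11
  2='ba' goto b→3
  3='bab' goto a→4
  4='baba' goto c→5
  5='babac' goto ·  ←P0
  6='e' goto e→7
  7='ee' goto a→8
  8='eea' goto c→9
  9='eeac' goto e→10
  10='eeace' goto ·  ←P1
  11='bd' goto a→12
  12='bda' goto c→13
  13='bdac' goto a→14
  14='bdaca' goto d→15
  15='bdacad' goto ·  ←P2
  16='a' goto b→17
  17='ab' goto a→18
  18='aba' goto c→19
  19='abac' goto ·  ←P3

Failure links (BFS by depth):
  n1('b'): parent n0 fail=0; on 'b' 0 → fail=0;  out ∅∪∅=∅
  n6('e'): parent n0 fail=0; on 'e' 0 → fail=0;  out ∅∪∅=∅
  n16('a'): parent n0 fail=0; on 'a' 0 → fail=0;  out ∅∪∅=∅
  n2('ba'): parent n1 fail=0; on 'a' 0 → fail=16;  out ∅∪∅=∅
  n7('ee'): parent n6 fail=0; on 'e' 0 → fail=6;  out ∅∪∅=∅
  n11('bd'): parent n1 fail=0; on 'd' 0 → fail=0;  out ∅∪∅=∅
  n17('ab'): parent n16 fail=0; on 'b' 0 → fail=1;  out ∅∪∅=∅
  n3('bab'): parent n2 fail=16; on 'b' 16 → fail=17;  out ∅∪∅=∅
  n8('eea'): parent n7 fail=6; on 'a' 6→0 → fail=16;  out ∅∪∅=∅
  n12('bda'): parent n11 fail=0; on 'a' 0 → fail=16;  out ∅∪∅=∅
  n18('aba'): parent n17 fail=1; on 'a' 1 → fail=2;  out ∅∪∅=∅
  n4('baba'): parent n3 fail=17; on 'a' 17 → fail=18;  out ∅∪∅=∅
  n9('eeac'): parent n8 fail=16; on 'c' 16→0 → fail=0;  out ∅∪∅=∅
  n13('bdac'): parent n12 fail=16; on 'c' 16→0 → fail=0;  out ∅∪∅=∅
  n19('abac'): parent n18 fail=2; on 'c' 2→16→0 → fail=0;  out {3}∪∅={3}
  n5('babac'): parent n4 fail=18; on 'c' 18 → fail=19;  out {0}∪{3}={0,3}
  n10('eeace'): parent n9 fail=0; on 'e' 0 → fail=6;  out {1}∪∅={1}
  n14('bdaca'): parent n13 fail=0; on 'a' 0 → fail=16;  out ∅∪∅=∅
  n15('bdacad'): parent n14 fail=16; on 'd' 16→0 → fail=0;  out {2}∪∅={2}

Text stream:
pos 0 'b': at 1
pos 1 'd': at 11
pos 2 'a': at 12
pos 3 'c': at 13
pos 4 'a': at 14
pos 5 'd': at 15  ** P2@[0:5]
pos 6 'e': at 6 (via fail)
pos 7 'c': at 0 (via fail)
pos 8 'a': at 16
pos 9 'a': at 16 (via fail)
pos 10 'b': at 17
pos 11 'a': at 18
pos 12 'c': at 19  ** P3@[9:12]
pos 13 'd': at 0 (via fail)
pos 14 'e': at 6
pos 15 'c': at 0 (via fail)
pos 16 'c': at 0
pos 17 'b': at 1
pos 18 'a': at 2
pos 19 'b': at 3
pos 20 'a': at 4
pos 21 'c': at 5  ** P0@[17:21],P3@[18:21]
pos 22 'd': at 0 (via fail)
pos 23 'a': at 16
pos 24 'b': at 17
pos 25 'a': at 18
pos 26 'b': at 3 (via fail)
pos 27 'a': at 4
pos 28 'c': at 5  ** P0@[24:28],P3@[25:28]

Matches: [[5,2],[12,3],[21,0],[21,3],[28,0],[28,3]]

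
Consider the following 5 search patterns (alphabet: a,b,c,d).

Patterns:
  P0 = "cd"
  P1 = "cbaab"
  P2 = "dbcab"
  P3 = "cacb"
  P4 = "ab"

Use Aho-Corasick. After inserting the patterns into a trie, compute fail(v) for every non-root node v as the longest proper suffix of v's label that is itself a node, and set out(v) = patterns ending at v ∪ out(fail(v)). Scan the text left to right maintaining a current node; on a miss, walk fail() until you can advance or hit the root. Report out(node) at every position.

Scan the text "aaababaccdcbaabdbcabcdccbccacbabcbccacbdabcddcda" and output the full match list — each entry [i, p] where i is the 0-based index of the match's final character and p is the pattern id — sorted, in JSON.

Build automaton:
Trie nodes:
  n0 'ε': a→15 c→1 d→7
  n1 'c': a→12 b→3 d→2
  n2 'cd': ·  [P0 ends]
  n3 'cb': a→4
  n4 'cba': a→5
  n5 'cbaa': b→6
  n6 'cbaab': ·  [P1 ends]
  n7 'd': b→8
  n8 'db': c→9
  n9 'dbc': a→10
  n10 'dbca': b→11
  n11 'dbcab': ·  [P2 ends]
  n12 'ca': c→13
  n13 'cac': b→14
  n14 'cacb': ·  [P3 ends]
  n15 'a': b→16
  n16 'ab': ·  [P4 ends]

BFS fail/out derivation:
  n1('c'): parent n0 fail=0; on 'c' 0 → fail=0;  out ∅∪∅=∅
  n7('d'): parent n0 fail=0; on 'd' 0 → fail=0;  out ∅∪∅=∅
  n15('a'): parent n0 fail=0; on 'a' 0 → fail=0;  out ∅∪∅=∅
  n2('cd'): parent n1 fail=0; on 'd' 0 → fail=7;  out {0}∪∅={0}
  n3('cb'): parent n1 fail=0; on 'b' 0 → fail=0;  out ∅∪∅=∅
  n8('db'): parent n7 fail=0; on 'b' 0 → fail=0;  out ∅∪∅=∅
  n12('ca'): parent n1 fail=0; on 'a' 0 → fail=15;  out ∅∪∅=∅
  n16('ab'): parent n15 fail=0; on 'b' 0 → fail=0;  out {4}∪∅={4}
  n4('cba'): parent n3 fail=0; on 'a' 0 → fail=15;  out ∅∪∅=∅
  n9('dbc'): parent n8 fail=0; on 'c' 0 → fail=1;  out ∅∪∅=∅
  n13('cac'): parent n12 fail=15; on 'c' 15→0 → fail=1;  out ∅∪∅=∅
  n5('cbaa'): parent n4 fail=15; on 'a' 15→0 → fail=15;  out ∅∪∅=∅
  n10('dbca'): parent n9 fail=1; on 'a' 1 → fail=12;  out ∅∪∅=∅
  n14('cacb'): parent n13 fail=1; on 'b' 1 → fail=3;  out {3}∪∅={3}
  n6('cbaab'): parent n5 fail=15; on 'b' 15 → fail=16;  out {1}∪{4}={1,4}
  n11('dbcab'): parent n10 fail=12; on 'b' 12→15 → fail=16;  out {2}∪{4}={2,4}

Text stream:
[0] read 'a'  n0⇒n15
[1] read 'a'  n15⇒n15 (fail-walked)
[2] read 'a'  n15⇒n15 (fail-walked)
[3] read 'b'  n15⇒n16  emit P4@[2:3]
[4] read 'a'  n16⇒n15 (fail-walked)
[5] read 'b'  n15⇒n16  emit P4@[4:5]
[6] read 'a'  n16⇒n15 (fail-walked)
[7] read 'c'  n15⇒n1 (fail-walked)
[8] read 'c'  n1⇒n1 (fail-walked)
[9] read 'd'  n1⇒n2  emit P0@[8:9]
[10] read 'c'  n2⇒n1 (fail-walked)
[11] read 'b'  n1⇒n3
[12] read 'a'  n3⇒n4
[13] read 'a'  n4⇒n5
[14] read 'b'  n5⇒n6  emit P1@[10:14],P4@[13:14]
[15] read 'd'  n6⇒n7 (fail-walked)
[16] read 'b'  n7⇒n8
[17] read 'c'  n8⇒n9
[18] read 'a'  n9⇒n10
[19] read 'b'  n10⇒n11  emit P2@[15:19],P4@[18:19]
[20] read 'c'  n11⇒n1 (fail-walked)
[21] read 'd'  n1⇒n2  emit P0@[20:21]
[22] read 'c'  n2⇒n1 (fail-walked)
[23] read 'c'  n1⇒n1 (fail-walked)
[24] read 'b'  n1⇒n3
[25] read 'c'  n3⇒n1 (fail-walked)
[26] read 'c'  n1⇒n1 (fail-walked)
[27] read 'a'  n1⇒n12
[28] read 'c'  n12⇒n13
[29] read 'b'  n13⇒n14  emit P3@[26:29]
[30] read 'a'  n14⇒n4 (fail-walked)
[31] read 'b'  n4⇒n16 (fail-walked)  emit P4@[30:31]
[32] read 'c'  n16⇒n1 (fail-walked)
[33] read 'b'  n1⇒n3
[34] read 'c'  n3⇒n1 (fail-walked)
[35] read 'c'  n1⇒n1 (fail-walked)
[36] read 'a'  n1⇒n12
[37] read 'c'  n12⇒n13
[38] read 'b'  n13⇒n14  emit P3@[35:38]
[39] read 'd'  n14⇒n7 (fail-walked)
[40] read 'a'  n7⇒n15 (fail-walked)
[41] read 'b'  n15⇒n16  emit P4@[40:41]
[42] read 'c'  n16⇒n1 (fail-walked)
[43] read 'd'  n1⇒n2  emit P0@[42:43]
[44] read 'd'  n2⇒n7 (fail-walked)
[45] read 'c'  n7⇒n1 (fail-walked)
[46] read 'd'  n1⇒n2  emit P0@[45:46]
[47] read 'a'  n2⇒n15 (fail-walked)

All matches (sorted): [[3,4],[5,4],[9,0],[14,1],[14,4],[19,2],[19,4],[21,0],[29,3],[31,4],[38,3],[41,4],[43,0],[46,0]]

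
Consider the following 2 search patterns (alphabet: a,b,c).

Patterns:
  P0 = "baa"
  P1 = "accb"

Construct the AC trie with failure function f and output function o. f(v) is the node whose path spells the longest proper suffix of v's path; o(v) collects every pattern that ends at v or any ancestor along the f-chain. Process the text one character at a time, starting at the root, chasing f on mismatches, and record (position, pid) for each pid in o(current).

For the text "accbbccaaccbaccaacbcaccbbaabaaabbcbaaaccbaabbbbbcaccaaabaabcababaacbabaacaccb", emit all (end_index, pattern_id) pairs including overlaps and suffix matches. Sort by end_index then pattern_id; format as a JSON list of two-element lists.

Build:
Trie (insert patterns):
  0='ε' goto a→4 b→1
  1='b' goto a→2
  2='ba' goto a→3
  3='baa' goto ·  ←P0
  4='a' goto c→5
  5='ac' goto c→6
  6='acc' goto b→7
  7='accb' goto ·  ←P1

BFS fail/out derivation:
  n1('b'): parent n0 fail=0; on 'b' 0 → fail=0;  out ∅∪∅=∅
  n4('a'): parent n0 fail=0; on 'a' 0 → fail=0;  out ∅∪∅=∅
  n2('ba'): parent n1 fail=0; on 'a' 0 → fail=4;  out ∅∪∅=∅
  n5('ac'): parent n4 fail=0; on 'c' 0 → fail=0;  out ∅∪∅=∅
  n3('baa'): parent n2 fail=4; on 'a' 4→0 → fail=4;  out {0}∪∅={0}
  n6('acc'): parent n5 fail=0; on 'c' 0 → fail=0;  out ∅∪∅=∅
  n7('accb'): parent n6 fail=0; on 'b' 0 → fail=1;  out {1}∪∅={1}

Text stream:
i=0 'a': node 0→4
i=1 'c': node 4→5
i=2 'c': node 5→6
i=3 'b': node 6→7  → match P1@[0:3]
i=4 'b': node 7→1 ·f
i=5 'c': node 1→0 ·f
i=6 'c': node 0→0
i=7 'a': node 0→4
i=8 'a': node 4→4 ·f
i=9 'c': node 4→5
i=10 'c': node 5→6
i=11 'b': node 6→7  → match P1@[8:11]
i=12 'a': node 7→2 ·f
i=13 'c': node 2→5 ·f
i=14 'c': node 5→6
i=15 'a': node 6→4 ·f
i=16 'a': node 4→4 ·f
i=17 'c': node 4→5
i=18 'b': node 5→1 ·f
i=19 'c': node 1→0 ·f
i=20 'a': node 0→4
i=21 'c': node 4→5
i=22 'c': node 5→6
i=23 'b': node 6→7  → match P1@[20:23]
i=24 'b': node 7→1 ·f
i=25 'a': node 1→2
i=26 'a': node 2→3  → match P0@[24:26]
i=27 'b': node 3→1 ·f
i=28 'a': node 1→2
i=29 'a': node 2→3  → match P0@[27:29]
i=30 'a': node 3→4 ·f
i=31 'b': node 4→1 ·f
i=32 'b': node 1→1 ·f
i=33 'c': node 1→0 ·f
i=34 'b': node 0→1
i=35 'a': node 1→2
i=36 'a': node 2→3  → match P0@[34:36]
i=37 'a': node 3→4 ·f
i=38 'c': node 4→5
i=39 'c': node 5→6
i=40 'b': node 6→7  → match P1@[37:40]
i=41 'a': node 7→2 ·f
i=42 'a': node 2→3  → match P0@[40:42]
i=43 'b': node 3→1 ·f
i=44 'b': node 1→1 ·f
i=45 'b': node 1→1 ·f
i=46 'b': node 1→1 ·f
i=47 'b': node 1→1 ·f
i=48 'c': node 1→0 ·f
i=49 'a': node 0→4
i=50 'c': node 4→5
i=51 'c': node 5→6
i=52 'a': node 6→4 ·f
i=53 'a': node 4→4 ·f
i=54 'a': node 4→4 ·f
i=55 'b': node 4→1 ·f
i=56 'a': node 1→2
i=57 'a': node 2→3  → match P0@[55:57]
i=58 'b': node 3→1 ·f
i=59 'c': node 1→0 ·f
i=60 'a': node 0→4
i=61 'b': node 4→1 ·f
i=62 'a': node 1→2
i=63 'b': node 2→1 ·f
i=64 'a': node 1→2
i=65 'a': node 2→3  → match P0@[63:65]
i=66 'c': node 3→5 ·f
i=67 'b': node 5→1 ·f
i=68 'a': node 1→2
i=69 'b': node 2→1 ·f
i=70 'a': node 1→2
i=71 'a': node 2→3  → match P0@[69:71]
i=72 'c': node 3→5 ·f
i=73 'a': node 5→4 ·f
i=74 'c': node 4→5
i=75 'c': node 5→6
i=76 'b': node 6→7  → match P1@[73:76]

Matches: [[3,1],[11,1],[23,1],[26,0],[29,0],[36,0],[40,1],[42,0],[57,0],[65,0],[71,0],[76,1]]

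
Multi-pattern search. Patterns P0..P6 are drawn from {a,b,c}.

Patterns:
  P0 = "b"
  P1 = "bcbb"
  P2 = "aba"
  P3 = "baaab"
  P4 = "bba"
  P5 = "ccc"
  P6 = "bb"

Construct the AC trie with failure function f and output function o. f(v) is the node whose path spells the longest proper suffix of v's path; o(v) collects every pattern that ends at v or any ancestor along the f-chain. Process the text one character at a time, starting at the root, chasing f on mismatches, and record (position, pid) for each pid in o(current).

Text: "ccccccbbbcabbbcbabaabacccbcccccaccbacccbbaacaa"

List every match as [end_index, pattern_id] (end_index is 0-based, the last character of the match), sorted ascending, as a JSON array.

Build:
Trie nodes:
  0='ε' goto a→5 b→1 c→14
  1='b' goto a→8 b→12 c→2  [P0 ends]
  2='bc' goto b→3
  3='bcb' goto b→4
  4='bcbb' goto ·  [P1 ends]
  5='a' goto b→6
  6='ab' goto a→7
  7='aba' goto ·  [P2 ends]
  8='ba' goto a→9
  9='baa' goto a→10
  10='baaa' goto b→11
  11='baaab' goto ·  [P3 ends]
  12='bb' goto a→13  [P6 ends]
  13='bba' goto ·  [P4 ends]
  14='c' goto c→15
  15='cc' goto c→16
  16='ccc' goto ·  [P5 ends]

BFS fail/out derivation:
  n1('b'): parent n0 fail=0; on 'b' 0 → fail=0;  out {0}∪∅={0}
  n5('a'): parent n0 fail=0; on 'a' 0 → fail=0;  out ∅∪∅=∅
  n14('c'): parent n0 fail=0; on 'c' 0 → fail=0;  out ∅∪∅=∅
  n2('bc'): parent n1 fail=0; on 'c' 0 → fail=14;  out ∅∪∅=∅
  n6('ab'): parent n5 fail=0; on 'b' 0 → fail=1;  out ∅∪{0}={0}
  n8('ba'): parent n1 fail=0; on 'a' 0 → fail=5;  out ∅∪∅=∅
  n12('bb'): parent n1 fail=0; on 'b' 0 → fail=1;  out {6}∪{0}={0,6}
  n15('cc'): parent n14 fail=0; on 'c' 0 → fail=14;  out ∅∪∅=∅
  n3('bcb'): parent n2 fail=14; on 'b' 14→0 → fail=1;  out ∅∪{0}={0}
  n7('aba'): parent n6 fail=1; on 'a' 1 → fail=8;  out {2}∪∅={2}
  n9('baa'): parent n8 fail=5; on 'a' 5→0 → fail=5;  out ∅∪∅=∅
  n13('bba'): parent n12 fail=1; on 'a' 1 → fail=8;  out {4}∪∅={4}
  n16('ccc'): parent n15 fail=14; on 'c' 14 → fail=15;  out {5}∪∅={5}
  n4('bcbb'): parent n3 fail=1; on 'b' 1 → fail=12;  out {1}∪{0,6}={0,1,6}
  n10('baaa'): parent n9 fail=5; on 'a' 5→0 → fail=5;  out ∅∪∅=∅
  n11('baaab'): parent n10 fail=5; on 'b' 5 → fail=6;  out {3}∪{0}={0,3}

Text stream:
pos 0 'c': at 14
pos 1 'c': at 15
pos 2 'c': at 16  → match P5@[0:2]
pos 3 'c': at 16 ·f  → match P5@[1:3]
pos 4 'c': at 16 ·f  → match P5@[2:4]
pos 5 'c': at 16 ·f  → match P5@[3:5]
pos 6 'b': at 1 ·f  → match P0@[6:6]
pos 7 'b': at 12  → match P0@[7:7],P6@[6:7]
pos 8 'b': at 12 ·f  → match P0@[8:8],P6@[7:8]
pos 9 'c': at 2 ·f
pos 10 'a': at 5 ·f
pos 11 'b': at 6  → match P0@[11:11]
pos 12 'b': at 12 ·f  → match P0@[12:12],P6@[11:12]
pos 13 'b': at 12 ·f  → match P0@[13:13],P6@[12:13]
pos 14 'c': at 2 ·f
pos 15 'b': at 3  → match P0@[15:15]
pos 16 'a': at 8 ·f
pos 17 'b': at 6 ·f  → match P0@[17:17]
pos 18 'a': at 7  → match P2@[16:18]
pos 19 'a': at 9 ·f
pos 20 'b': at 6 ·f  → match P0@[20:20]
pos 21 'a': at 7  → match P2@[19:21]
pos 22 'c': at 14 ·f
pos 23 'c': at 15
pos 24 'c': at 16  → match P5@[22:24]
pos 25 'b': at 1 ·f  → match P0@[25:25]
pos 26 'c': at 2
pos 27 'c': at 15 ·f
pos 28 'c': at 16  → match P5@[26:28]
pos 29 'c': at 16 ·f  → match P5@[27:29]
pos 30 'c': at 16 ·f  → match P5@[28:30]
pos 31 'a': at 5 ·f
pos 32 'c': at 14 ·f
pos 33 'c': at 15
pos 34 'b': at 1 ·f  → match P0@[34:34]
pos 35 'a': at 8
pos 36 'c': at 14 ·f
pos 37 'c': at 15
pos 38 'c': at 16  → match P5@[36:38]
pos 39 'b': at 1 ·f  → match P0@[39:39]
pos 40 'b': at 12  → match P0@[40:40],P6@[39:40]
pos 41 'a': at 13  → match P4@[39:41]
pos 42 'a': at 9 ·f
pos 43 'c': at 14 ·f
pos 44 'a': at 5 ·f
pos 45 'a': at 5 ·f

Matches: [[2,5],[3,5],[4,5],[5,5],[6,0],[7,0],[7,6],[8,0],[8,6],[11,0],[12,0],[12,6],[13,0],[13,6],[15,0],[17,0],[18,2],[20,0],[21,2],[24,5],[25,0],[28,5],[29,5],[30,5],[34,0],[38,5],[39,0],[40,0],[40,6],[41,4]]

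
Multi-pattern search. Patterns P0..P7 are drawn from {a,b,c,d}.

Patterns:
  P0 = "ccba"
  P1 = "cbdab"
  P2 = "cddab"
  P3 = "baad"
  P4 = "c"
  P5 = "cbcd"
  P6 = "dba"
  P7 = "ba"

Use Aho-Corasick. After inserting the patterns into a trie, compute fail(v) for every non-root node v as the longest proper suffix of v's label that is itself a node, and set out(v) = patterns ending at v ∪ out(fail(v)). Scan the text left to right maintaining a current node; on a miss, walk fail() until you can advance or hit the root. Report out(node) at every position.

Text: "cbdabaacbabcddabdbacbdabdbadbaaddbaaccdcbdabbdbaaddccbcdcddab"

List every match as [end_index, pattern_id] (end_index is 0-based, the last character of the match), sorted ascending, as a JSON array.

Build:
Trie nodes:
  n0 'ε': b→13 c→1 d→19
  n1 'c': b→5 c→2 d→9  ←P4
  n2 'cc': b→3
  n3 'ccb': a→4
  n4 'ccba': ·  ←P0
  n5 'cb': c→17 d→6
  n6 'cbd': a→7
  n7 'cbda': b→8
  n8 'cbdab': ·  ←P1
  n9 'cd': d→10
  n10 'cdd': a→11
  n11 'cdda': b→12
  n12 'cddab': ·  ←P2
  n13 'b': a→14
  n14 'ba': a→15  ←P7
  n15 'baa': d→16
  n16 'baad': ·  ←P3
  n17 'cbc': d→18
  n18 'cbcd': ·  ←P5
  n19 'd': b→20
  n20 'db': a→21
  n21 'dba': ·  ←P6

BFS fail/out derivation:
  fail(1) 'c': from fail(0)=0 chase 'c': 0 ⇒ 0;  out={4}∪out(0)={4}
  fail(13) 'b': from fail(0)=0 chase 'b': 0 ⇒ 0;  out=∅∪out(0)=∅
  fail(19) 'd': from fail(0)=0 chase 'd': 0 ⇒ 0;  out=∅∪out(0)=∅
  fail(2) 'cc': from fail(1)=0 chase 'c': 0 ⇒ 1;  out=∅∪out(1)={4}
  fail(5) 'cb': from fail(1)=0 chase 'b': 0 ⇒ 13;  out=∅∪out(13)=∅
  fail(9) 'cd': from fail(1)=0 chase 'd': 0 ⇒ 19;  out=∅∪out(19)=∅
  fail(14) 'ba': from fail(13)=0 chase 'a': 0 ⇒ 0;  out={7}∪out(0)={7}
  fail(20) 'db': from fail(19)=0 chase 'b': 0 ⇒ 13;  out=∅∪out(13)=∅
  fail(3) 'ccb': from fail(2)=1 chase 'b': 1 ⇒ 5;  out=∅∪out(5)=∅
  fail(6) 'cbd': from fail(5)=13 chase 'd': 13→0 ⇒ 19;  out=∅∪out(19)=∅
  fail(10) 'cdd': from fail(9)=19 chase 'd': 19→0 ⇒ 19;  out=∅∪out(19)=∅
  fail(15) 'baa': from fail(14)=0 chase 'a': 0 ⇒ 0;  out=∅∪out(0)=∅
  fail(17) 'cbc': from fail(5)=13 chase 'c': 13→0 ⇒ 1;  out=∅∪out(1)={4}
  fail(21) 'dba': from fail(20)=13 chase 'a': 13 ⇒ 14;  out={6}∪out(14)={6,7}
  fail(4) 'ccba': from fail(3)=5 chase 'a': 5→13 ⇒ 14;  out={0}∪out(14)={0,7}
  fail(7) 'cbda': from fail(6)=19 chase 'a': 19→0 ⇒ 0;  out=∅∪out(0)=∅
  fail(11) 'cdda': from fail(10)=19 chase 'a': 19→0 ⇒ 0;  out=∅∪out(0)=∅
  fail(16) 'baad': from fail(15)=0 chase 'd': 0 ⇒ 19;  out={3}∪out(19)={3}
  fail(18) 'cbcd': from fail(17)=1 chase 'd': 1 ⇒ 9;  out={5}∪out(9)={5}
  fail(8) 'cbdab': from fail(7)=0 chase 'b': 0 ⇒ 13;  out={1}∪out(13)={1}
  fail(12) 'cddab': from fail(11)=0 chase 'b': 0 ⇒ 13;  out={2}∪out(13)={2}

Text stream:
[0] read 'c'  n0⇒n1  → match P4@[0:0]
[1] read 'b'  n1⇒n5
[2] read 'd'  n5⇒n6
[3] read 'a'  n6⇒n7
[4] read 'b'  n7⇒n8  → match P1@[0:4]
[5] read 'a'  n8⇒n14 (via fail)  → match P7@[4:5]
[6] read 'a'  n14⇒n15
[7] read 'c'  n15⇒n1 (via fail)  → match P4@[7:7]
[8] read 'b'  n1⇒n5
[9] read 'a'  n5⇒n14 (via fail)  → match P7@[8:9]
[10] read 'b'  n14⇒n13 (via fail)
[11] read 'c'  n13⇒n1 (via fail)  → match P4@[11:11]
[12] read 'd'  n1⇒n9
[13] read 'd'  n9⇒n10
[14] read 'a'  n10⇒n11
[15] read 'b'  n11⇒n12  → match P2@[11:15]
[16] read 'd'  n12⇒n19 (via fail)
[17] read 'b'  n19⇒n20
[18] read 'a'  n20⇒n21  → match P6@[16:18],P7@[17:18]
[19] read 'c'  n21⇒n1 (via fail)  → match P4@[19:19]
[20] read 'b'  n1⇒n5
[21] read 'd'  n5⇒n6
[22] read 'a'  n6⇒n7
[23] read 'b'  n7⇒n8  → match P1@[19:23]
[24] read 'd'  n8⇒n19 (via fail)
[25] read 'b'  n19⇒n20
[26] read 'a'  n20⇒n21  → match P6@[24:26],P7@[25:26]
[27] read 'd'  n21⇒n19 (via fail)
[28] read 'b'  n19⇒n20
[29] read 'a'  n20⇒n21  → match P6@[27:29],P7@[28:29]
[30] read 'a'  n21⇒n15 (via fail)
[31] read 'd'  n15⇒n16  → match P3@[28:31]
[32] read 'd'  n16⇒n19 (via fail)
[33] read 'b'  n19⇒n20
[34] read 'a'  n20⇒n21  → match P6@[32:34],P7@[33:34]
[35] read 'a'  n21⇒n15 (via fail)
[36] read 'c'  n15⇒n1 (via fail)  → match P4@[36:36]
[37] read 'c'  n1⇒n2  → match P4@[37:37]
[38] read 'd'  n2⇒n9 (via fail)
[39] read 'c'  n9⇒n1 (via fail)  → match P4@[39:39]
[40] read 'b'  n1⇒n5
[41] read 'd'  n5⇒n6
[42] read 'a'  n6⇒n7
[43] read 'b'  n7⇒n8  → match P1@[39:43]
[44] read 'b'  n8⇒n13 (via fail)
[45] read 'd'  n13⇒n19 (via fail)
[46] read 'b'  n19⇒n20
[47] read 'a'  n20⇒n21  → match P6@[45:47],P7@[46:47]
[48] read 'a'  n21⇒n15 (via fail)
[49] read 'd'  n15⇒n16  → match P3@[46:49]
[50] read 'd'  n16⇒n19 (via fail)
[51] read 'c'  n19⇒n1 (via fail)  → match P4@[51:51]
[52] read 'c'  n1⇒n2  → match P4@[52:52]
[53] read 'b'  n2⇒n3
[54] read 'c'  n3⇒n17 (via fail)  → match P4@[54:54]
[55] read 'd'  n17⇒n18  → match P5@[52:55]
[56] read 'c'  n18⇒n1 (via fail)  → match P4@[56:56]
[57] read 'd'  n1⇒n9
[58] read 'd'  n9⇒n10
[59] read 'a'  n10⇒n11
[60] read 'b'  n11⇒n12  → match P2@[56:60]

All matches (sorted): [[0,4],[4,1],[5,7],[7,4],[9,7],[11,4],[15,2],[18,6],[18,7],[19,4],[23,1],[26,6],[26,7],[29,6],[29,7],[31,3],[34,6],[34,7],[36,4],[37,4],[39,4],[43,1],[47,6],[47,7],[49,3],[51,4],[52,4],[54,4],[55,5],[56,4],[60,2]]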